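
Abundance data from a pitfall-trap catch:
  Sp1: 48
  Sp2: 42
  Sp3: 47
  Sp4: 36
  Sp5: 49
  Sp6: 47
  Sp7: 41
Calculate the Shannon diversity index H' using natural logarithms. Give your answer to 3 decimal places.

1.941

Total N = 48+42+47+36+49+47+41 = 310, so the proportions are 0.15484, 0.13548, 0.15161, 0.11613, 0.15806, 0.15161, 0.13226 (working shown to 5 dp, full precision carried).
Each pᵢ ln pᵢ term: 0.15484×(-1.86537)=-0.28883, 0.13548×(-1.99890)=-0.27082, 0.15161×(-1.88642)=-0.28601, 0.11613×(-2.15305)=-0.25003, 0.15806×(-1.84475)=-0.29159, 0.15161×(-1.88642)=-0.28601, 0.13226×(-2.02300)=-0.26756.
Sum = -1.94084, so H' = 1.941.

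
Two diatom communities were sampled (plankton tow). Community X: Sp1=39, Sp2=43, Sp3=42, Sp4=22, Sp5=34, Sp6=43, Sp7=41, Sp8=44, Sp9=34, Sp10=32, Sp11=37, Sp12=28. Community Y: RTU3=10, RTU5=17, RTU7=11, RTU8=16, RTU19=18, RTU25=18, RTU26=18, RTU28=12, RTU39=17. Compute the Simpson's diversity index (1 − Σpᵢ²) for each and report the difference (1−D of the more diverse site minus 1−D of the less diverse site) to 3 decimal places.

0.030

Community X: N=439, proportions 0.0888383, 0.0979499, 0.095672, 0.0501139, 0.0774487, 0.0979499, 0.0933941, 0.1002278, 0.0774487, 0.0728929, 0.0842825, 0.0637813, giving 1−D = 0.9140052 (working shown to 7 dp, full precision carried).
Community Y: N=137, proportions 0.0729927, 0.1240876, 0.080292, 0.1167883, 0.1313869, 0.1313869, 0.1313869, 0.0875912, 0.1240876, giving 1−D = 0.8843305.
Difference = |0.9140052 − 0.8843305| = 0.0296747, i.e. 0.030 to 3 decimal places.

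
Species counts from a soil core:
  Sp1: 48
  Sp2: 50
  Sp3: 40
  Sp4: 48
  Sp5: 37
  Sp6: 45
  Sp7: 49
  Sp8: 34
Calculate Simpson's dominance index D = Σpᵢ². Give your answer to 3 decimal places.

Total N = 48+50+40+48+37+45+49+34 = 351, so the proportions are 0.13675, 0.14245, 0.11396, 0.13675, 0.10541, 0.12821, 0.1396, 0.09687 (working shown to 5 dp, full precision carried).
D = 0.13675² + 0.14245² + 0.11396² + 0.13675² + 0.10541² + 0.12821² + 0.1396² + 0.09687² = 0.01870 + 0.02029 + 0.01299 + 0.01870 + 0.01111 + 0.01644 + 0.01949 + 0.00938 = 0.12710.
To 3 decimal places, D = 0.127.

0.127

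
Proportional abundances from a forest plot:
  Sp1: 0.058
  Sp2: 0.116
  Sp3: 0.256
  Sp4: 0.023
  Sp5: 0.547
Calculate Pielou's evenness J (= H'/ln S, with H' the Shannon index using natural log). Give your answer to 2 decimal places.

0.73

H' = −Σ pᵢ ln pᵢ = −((-0.1651) + (-0.2499) + (-0.3488) + (-0.0868) + (-0.3300)) = 1.1806 (working shown to 4 dp, full precision carried).
With S = 5 species, ln S = 1.6094, so J = 1.1806/1.6094 = 0.7336, i.e. 0.73 to 2 decimal places.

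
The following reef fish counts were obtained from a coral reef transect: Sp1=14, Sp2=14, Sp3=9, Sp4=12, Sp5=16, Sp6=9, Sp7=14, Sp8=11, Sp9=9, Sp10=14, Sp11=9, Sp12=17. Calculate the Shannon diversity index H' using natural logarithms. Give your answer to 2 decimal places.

Total N = 14+14+9+12+16+9+14+11+9+14+9+17 = 148, so the proportions are 0.0946, 0.0946, 0.0608, 0.0811, 0.1081, 0.0608, 0.0946, 0.0743, 0.0608, 0.0946, 0.0608, 0.1149 (working shown to 4 dp, full precision carried).
Each pᵢ ln pᵢ term: 0.0946×(-2.3582)=-0.2231, 0.0946×(-2.3582)=-0.2231, 0.0608×(-2.8000)=-0.1703, 0.0811×(-2.5123)=-0.2037, 0.1081×(-2.2246)=-0.2405, 0.0608×(-2.8000)=-0.1703, 0.0946×(-2.3582)=-0.2231, 0.0743×(-2.5993)=-0.1932, 0.0608×(-2.8000)=-0.1703, 0.0946×(-2.3582)=-0.2231, 0.0608×(-2.8000)=-0.1703, 0.1149×(-2.1640)=-0.2486.
Sum = -2.4593, so H' = 2.46.

2.46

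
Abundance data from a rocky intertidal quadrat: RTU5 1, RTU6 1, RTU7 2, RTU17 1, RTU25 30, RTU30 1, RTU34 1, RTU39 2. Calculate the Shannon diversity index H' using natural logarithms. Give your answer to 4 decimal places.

0.9762

Total N = 1+1+2+1+30+1+1+2 = 39, so the proportions are 0.025641, 0.025641, 0.051282, 0.025641, 0.769231, 0.025641, 0.025641, 0.051282 (working shown to 6 dp, full precision carried).
Each pᵢ ln pᵢ term: 0.025641×(-3.663562)=-0.093937, 0.025641×(-3.663562)=-0.093937, 0.051282×(-2.970414)=-0.152329, 0.025641×(-3.663562)=-0.093937, 0.769231×(-0.262364)=-0.201819, 0.025641×(-3.663562)=-0.093937, 0.025641×(-3.663562)=-0.093937, 0.051282×(-2.970414)=-0.152329.
Sum = -0.976164, so H' = 0.9762.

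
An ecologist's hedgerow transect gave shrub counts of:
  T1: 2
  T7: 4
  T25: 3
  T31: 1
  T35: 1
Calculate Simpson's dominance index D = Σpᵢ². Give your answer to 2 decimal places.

0.26

Total N = 2+4+3+1+1 = 11, so the proportions are 0.1818, 0.3636, 0.2727, 0.0909, 0.0909 (working shown to 4 dp, full precision carried).
D = 0.1818² + 0.3636² + 0.2727² + 0.0909² + 0.0909² = 0.0331 + 0.1322 + 0.0744 + 0.0083 + 0.0083 = 0.2562.
To 2 decimal places, D = 0.26.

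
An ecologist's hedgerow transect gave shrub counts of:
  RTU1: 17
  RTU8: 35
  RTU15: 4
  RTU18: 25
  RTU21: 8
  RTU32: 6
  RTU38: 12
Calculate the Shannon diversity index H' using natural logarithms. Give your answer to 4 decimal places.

Total N = 17+35+4+25+8+6+12 = 107, so the proportions are 0.158879, 0.327103, 0.037383, 0.233645, 0.074766, 0.056075, 0.11215 (working shown to 6 dp, full precision carried).
Each pᵢ ln pᵢ term: 0.158879×(-1.839615)=-0.292275, 0.327103×(-1.117481)=-0.365531, 0.037383×(-3.286534)=-0.122861, 0.233645×(-1.453953)=-0.339709, 0.074766×(-2.593387)=-0.193898, 0.056075×(-2.881069)=-0.161555, 0.11215×(-2.187922)=-0.245374.
Sum = -1.721204, so H' = 1.7212.

1.7212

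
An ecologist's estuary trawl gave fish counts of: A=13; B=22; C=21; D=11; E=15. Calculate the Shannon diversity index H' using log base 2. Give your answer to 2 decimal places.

2.27

Total N = 13+22+21+11+15 = 82, so the proportions are 0.1585, 0.2683, 0.2561, 0.1341, 0.1829 (working shown to 4 dp, full precision carried).
Each pᵢ log₂ pᵢ term: 0.1585×(-2.6571)=-0.4212, 0.2683×(-1.8981)=-0.5093, 0.2561×(-1.9652)=-0.5033, 0.1341×(-2.8981)=-0.3888, 0.1829×(-2.4507)=-0.4483.
Sum = -2.2709, so H' = 2.27.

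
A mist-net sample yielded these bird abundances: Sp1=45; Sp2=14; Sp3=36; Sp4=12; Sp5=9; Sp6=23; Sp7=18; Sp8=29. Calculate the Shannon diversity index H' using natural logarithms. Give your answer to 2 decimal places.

1.95

Total N = 45+14+36+12+9+23+18+29 = 186, so the proportions are 0.2419, 0.0753, 0.1935, 0.0645, 0.0484, 0.1237, 0.0968, 0.1559 (working shown to 4 dp, full precision carried).
Each pᵢ ln pᵢ term: 0.2419×(-1.4191)=-0.3433, 0.0753×(-2.5867)=-0.1947, 0.1935×(-1.6422)=-0.3179, 0.0645×(-2.7408)=-0.1768, 0.0484×(-3.0285)=-0.1465, 0.1237×(-2.0903)=-0.2585, 0.0968×(-2.3354)=-0.2260, 0.1559×(-1.8585)=-0.2898.
Sum = -1.9535, so H' = 1.95.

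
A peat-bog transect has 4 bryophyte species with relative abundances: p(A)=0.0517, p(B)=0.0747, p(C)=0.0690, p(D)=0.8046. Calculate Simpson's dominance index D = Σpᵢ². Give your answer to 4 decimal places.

0.6604

D = 0.0517² + 0.0747² + 0.069² + 0.8046² = 0.002673 + 0.005580 + 0.004761 + 0.647381 = 0.660395 (working shown to 6 dp, full precision carried).
To 4 decimal places, D = 0.6604.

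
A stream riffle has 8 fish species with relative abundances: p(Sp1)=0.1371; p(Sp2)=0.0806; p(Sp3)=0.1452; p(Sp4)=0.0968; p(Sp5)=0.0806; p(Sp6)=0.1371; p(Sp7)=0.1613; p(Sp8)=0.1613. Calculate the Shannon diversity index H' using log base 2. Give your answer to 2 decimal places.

Each pᵢ log₂ pᵢ term (working shown to 4 dp, full precision carried): 0.1371×(-2.8667)=-0.3930, 0.0806×(-3.6331)=-0.2928, 0.1452×(-2.7839)=-0.4042, 0.0968×(-3.3688)=-0.3261, 0.0806×(-3.6331)=-0.2928, 0.1371×(-2.8667)=-0.3930, 0.1613×(-2.6322)=-0.4246, 0.1613×(-2.6322)=-0.4246.
Sum = -2.9512, so H' = 2.95.

2.95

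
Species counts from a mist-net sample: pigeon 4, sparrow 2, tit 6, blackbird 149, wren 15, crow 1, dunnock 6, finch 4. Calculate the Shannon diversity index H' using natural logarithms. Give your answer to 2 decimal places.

0.85

Total N = 4+2+6+149+15+1+6+4 = 187, so the proportions are 0.0214, 0.0107, 0.0321, 0.7968, 0.0802, 0.0053, 0.0321, 0.0214 (working shown to 4 dp, full precision carried).
Each pᵢ ln pᵢ term: 0.0214×(-3.8448)=-0.0822, 0.0107×(-4.5380)=-0.0485, 0.0321×(-3.4393)=-0.1104, 0.7968×(-0.2272)=-0.1810, 0.0802×(-2.5231)=-0.2024, 0.0053×(-5.2311)=-0.0280, 0.0321×(-3.4393)=-0.1104, 0.0214×(-3.8448)=-0.0822.
Sum = -0.8451, so H' = 0.85.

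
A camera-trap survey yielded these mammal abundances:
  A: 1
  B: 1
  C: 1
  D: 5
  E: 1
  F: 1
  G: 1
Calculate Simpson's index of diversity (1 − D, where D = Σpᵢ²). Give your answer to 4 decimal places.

0.7438

Total N = 1+1+1+5+1+1+1 = 11, so the proportions are 0.090909, 0.090909, 0.090909, 0.454545, 0.090909, 0.090909, 0.090909 (working shown to 6 dp, full precision carried).
D = 0.090909² + 0.090909² + 0.090909² + 0.454545² + 0.090909² + 0.090909² + 0.090909² = 0.008264 + 0.008264 + 0.008264 + 0.206612 + 0.008264 + 0.008264 + 0.008264 = 0.256198.
So 1 − D = 0.743802, i.e. 0.7438 to 4 decimal places.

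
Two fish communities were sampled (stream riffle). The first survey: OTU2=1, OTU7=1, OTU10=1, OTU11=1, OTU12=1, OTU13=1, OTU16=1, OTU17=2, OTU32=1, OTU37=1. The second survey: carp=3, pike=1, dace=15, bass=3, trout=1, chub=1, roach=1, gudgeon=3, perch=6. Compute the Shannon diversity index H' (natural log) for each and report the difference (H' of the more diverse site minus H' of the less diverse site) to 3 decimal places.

The first survey: N=11, proportions 0.09091, 0.09091, 0.09091, 0.09091, 0.09091, 0.09091, 0.09091, 0.18182, 0.09091, 0.09091, giving H' = 2.27187 (working shown to 5 dp, full precision carried).
The second survey: N=34, proportions 0.08824, 0.02941, 0.44118, 0.08824, 0.02941, 0.02941, 0.02941, 0.08824, 0.17647, giving H' = 1.72463.
Difference = |2.27187 − 1.72463| = 0.54724, i.e. 0.547 to 3 decimal places.

0.547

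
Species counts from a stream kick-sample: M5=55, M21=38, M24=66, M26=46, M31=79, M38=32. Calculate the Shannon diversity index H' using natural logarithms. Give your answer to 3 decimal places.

Total N = 55+38+66+46+79+32 = 316, so the proportions are 0.17405, 0.12025, 0.20886, 0.14557, 0.25, 0.10127 (working shown to 5 dp, full precision carried).
Each pᵢ ln pᵢ term: 0.17405×(-1.74841)=-0.30431, 0.12025×(-2.11816)=-0.25471, 0.20886×(-1.56609)=-0.32709, 0.14557×(-1.92710)=-0.28053, 0.25×(-1.38629)=-0.34657, 0.10127×(-2.29001)=-0.23190.
Sum = -1.74512, so H' = 1.745.

1.745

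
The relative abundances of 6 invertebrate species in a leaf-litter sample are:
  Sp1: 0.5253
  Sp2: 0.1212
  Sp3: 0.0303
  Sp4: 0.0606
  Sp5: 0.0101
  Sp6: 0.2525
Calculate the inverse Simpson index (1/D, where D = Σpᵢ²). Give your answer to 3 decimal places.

2.785

D = 0.5253² + 0.1212² + 0.0303² + 0.0606² + 0.0101² + 0.2525² = 0.275940 + 0.014689 + 0.000918 + 0.003672 + 0.000102 + 0.063756 = 0.359078 (working shown to 6 dp, full precision carried).
So 1/D = 2.78491, i.e. 2.785 to 3 decimal places.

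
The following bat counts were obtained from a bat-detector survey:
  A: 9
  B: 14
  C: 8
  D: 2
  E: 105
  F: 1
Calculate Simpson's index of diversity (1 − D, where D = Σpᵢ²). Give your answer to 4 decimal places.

Total N = 9+14+8+2+105+1 = 139, so the proportions are 0.064748, 0.100719, 0.057554, 0.014388, 0.755396, 0.007194 (working shown to 6 dp, full precision carried).
D = 0.064748² + 0.100719² + 0.057554² + 0.014388² + 0.755396² + 0.007194² = 0.004192 + 0.010144 + 0.003312 + 0.000207 + 0.570623 + 0.000052 = 0.588531.
So 1 − D = 0.411469, i.e. 0.4115 to 4 decimal places.

0.4115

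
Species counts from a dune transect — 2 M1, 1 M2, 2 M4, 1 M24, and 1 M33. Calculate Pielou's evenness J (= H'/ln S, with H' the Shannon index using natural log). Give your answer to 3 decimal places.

0.963

Total N = 2+1+2+1+1 = 7, so the proportions are 0.28571, 0.14286, 0.28571, 0.14286, 0.14286 (working shown to 5 dp, full precision carried).
H' = −Σ pᵢ ln pᵢ = −((-0.35793) + (-0.27799) + (-0.35793) + (-0.27799) + (-0.27799)) = 1.54983.
With S = 5 species, ln S = 1.60944, so J = 1.54983/1.60944 = 0.96296, i.e. 0.963 to 3 decimal places.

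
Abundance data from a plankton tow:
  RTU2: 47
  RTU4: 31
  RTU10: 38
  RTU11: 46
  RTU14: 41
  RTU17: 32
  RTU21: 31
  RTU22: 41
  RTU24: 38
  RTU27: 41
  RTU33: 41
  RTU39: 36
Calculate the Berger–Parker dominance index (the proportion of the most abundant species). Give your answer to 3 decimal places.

Total N = 47+31+38+46+41+32+31+41+38+41+41+36 = 463, so the proportions are 0.10151, 0.06695, 0.08207, 0.09935, 0.08855, 0.06911, 0.06695, 0.08855, 0.08207, 0.08855, 0.08855, 0.07775 (working shown to 5 dp, full precision carried).
The largest proportion is 0.10151, i.e. d = 0.102 to 3 decimal places.

0.102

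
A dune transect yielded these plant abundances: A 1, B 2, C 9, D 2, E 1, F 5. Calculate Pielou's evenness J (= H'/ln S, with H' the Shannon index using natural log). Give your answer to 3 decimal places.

0.818

Total N = 1+2+9+2+1+5 = 20, so the proportions are 0.05, 0.1, 0.45, 0.1, 0.05, 0.25 (working shown to 5 dp, full precision carried).
H' = −Σ pᵢ ln pᵢ = −((-0.14979) + (-0.23026) + (-0.35933) + (-0.23026) + (-0.14979) + (-0.34657)) = 1.46599.
With S = 6 species, ln S = 1.79176, so J = 1.46599/1.79176 = 0.81819, i.e. 0.818 to 3 decimal places.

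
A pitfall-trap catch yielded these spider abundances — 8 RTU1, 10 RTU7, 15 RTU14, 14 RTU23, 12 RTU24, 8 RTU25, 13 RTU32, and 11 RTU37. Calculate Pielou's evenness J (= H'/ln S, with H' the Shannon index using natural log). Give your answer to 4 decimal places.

0.9887

Total N = 8+10+15+14+12+8+13+11 = 91, so the proportions are 0.087912, 0.10989, 0.164835, 0.153846, 0.131868, 0.087912, 0.142857, 0.120879 (working shown to 6 dp, full precision carried).
H' = −Σ pᵢ ln pᵢ = −((-0.213751) + (-0.242668) + (-0.297166) + (-0.287970) + (-0.267159) + (-0.213751) + (-0.277987) + (-0.255413)) = 2.055865.
With S = 8 species, ln S = 2.079442, so J = 2.055865/2.079442 = 0.988662, i.e. 0.9887 to 4 decimal places.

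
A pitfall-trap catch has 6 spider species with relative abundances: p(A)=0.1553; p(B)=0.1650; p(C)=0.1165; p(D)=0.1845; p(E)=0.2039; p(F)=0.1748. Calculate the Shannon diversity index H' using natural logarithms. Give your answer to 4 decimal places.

1.7779

Each pᵢ ln pᵢ term (working shown to 6 dp, full precision carried): 0.1553×(-1.862397)=-0.289230, 0.165×(-1.801810)=-0.297299, 0.1165×(-2.149864)=-0.250459, 0.1845×(-1.690106)=-0.311825, 0.2039×(-1.590126)=-0.324227, 0.1748×(-1.744113)=-0.304871.
Sum = -1.777910, so H' = 1.7779.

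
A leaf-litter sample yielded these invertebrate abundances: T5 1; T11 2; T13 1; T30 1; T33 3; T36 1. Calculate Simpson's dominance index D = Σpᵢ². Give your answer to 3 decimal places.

Total N = 1+2+1+1+3+1 = 9, so the proportions are 0.11111, 0.22222, 0.11111, 0.11111, 0.33333, 0.11111 (working shown to 5 dp, full precision carried).
D = 0.11111² + 0.22222² + 0.11111² + 0.11111² + 0.33333² + 0.11111² = 0.01235 + 0.04938 + 0.01235 + 0.01235 + 0.11111 + 0.01235 = 0.20988.
To 3 decimal places, D = 0.210.

0.210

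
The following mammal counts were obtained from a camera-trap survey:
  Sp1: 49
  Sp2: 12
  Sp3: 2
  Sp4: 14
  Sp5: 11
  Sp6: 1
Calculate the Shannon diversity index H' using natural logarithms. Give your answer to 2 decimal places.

Total N = 49+12+2+14+11+1 = 89, so the proportions are 0.5506, 0.1348, 0.0225, 0.1573, 0.1236, 0.0112 (working shown to 4 dp, full precision carried).
Each pᵢ ln pᵢ term: 0.5506×(-0.5968)=-0.3286, 0.1348×(-2.0037)=-0.2702, 0.0225×(-3.7955)=-0.0853, 0.1573×(-1.8496)=-0.2909, 0.1236×(-2.0907)=-0.2584, 0.0112×(-4.4886)=-0.0504.
Sum = -1.2838, so H' = 1.28.

1.28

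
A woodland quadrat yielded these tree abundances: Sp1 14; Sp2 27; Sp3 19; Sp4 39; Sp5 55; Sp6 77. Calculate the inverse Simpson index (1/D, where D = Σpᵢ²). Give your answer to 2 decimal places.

Total N = 14+27+19+39+55+77 = 231, so the proportions are 0.060606, 0.116883, 0.082251, 0.168831, 0.238095, 0.333333 (working shown to 6 dp, full precision carried).
D = 0.060606² + 0.116883² + 0.082251² + 0.168831² + 0.238095² + 0.333333² = 0.003673 + 0.013662 + 0.006765 + 0.028504 + 0.056689 + 0.111111 = 0.220404.
So 1/D = 4.5371, i.e. 4.54 to 2 decimal places.

4.54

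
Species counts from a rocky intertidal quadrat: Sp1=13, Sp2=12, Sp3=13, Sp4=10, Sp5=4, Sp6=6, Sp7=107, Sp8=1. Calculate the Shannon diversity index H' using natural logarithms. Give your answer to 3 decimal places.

Total N = 13+12+13+10+4+6+107+1 = 166, so the proportions are 0.07831, 0.07229, 0.07831, 0.06024, 0.0241, 0.03614, 0.64458, 0.00602 (working shown to 5 dp, full precision carried).
Each pᵢ ln pᵢ term: 0.07831×(-2.54704)=-0.19947, 0.07229×(-2.62708)=-0.18991, 0.07831×(-2.54704)=-0.19947, 0.06024×(-2.80940)=-0.16924, 0.0241×(-3.72569)=-0.08978, 0.03614×(-3.32023)=-0.12001, 0.64458×(-0.43916)=-0.28307, 0.00602×(-5.11199)=-0.03080.
Sum = -1.28174, so H' = 1.282.

1.282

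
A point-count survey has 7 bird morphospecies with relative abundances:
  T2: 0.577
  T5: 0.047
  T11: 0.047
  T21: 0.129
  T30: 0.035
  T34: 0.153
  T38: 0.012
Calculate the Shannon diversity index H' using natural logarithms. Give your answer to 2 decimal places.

Each pᵢ ln pᵢ term (working shown to 4 dp, full precision carried): 0.577×(-0.5499)=-0.3173, 0.047×(-3.0576)=-0.1437, 0.047×(-3.0576)=-0.1437, 0.129×(-2.0479)=-0.2642, 0.035×(-3.3524)=-0.1173, 0.153×(-1.8773)=-0.2872, 0.012×(-4.4228)=-0.0531.
Sum = -1.3265, so H' = 1.33.

1.33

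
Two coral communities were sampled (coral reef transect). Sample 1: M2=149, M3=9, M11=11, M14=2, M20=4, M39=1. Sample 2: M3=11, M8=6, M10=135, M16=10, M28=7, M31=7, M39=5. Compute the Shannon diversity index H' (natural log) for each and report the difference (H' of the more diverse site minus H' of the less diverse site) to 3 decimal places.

Sample 1: N=176, proportions 0.84659, 0.05114, 0.0625, 0.01136, 0.02273, 0.00568, giving H' = 0.63258 (working shown to 5 dp, full precision carried).
Sample 2: N=181, proportions 0.06077, 0.03315, 0.74586, 0.05525, 0.03867, 0.03867, 0.02762, giving H' = 1.01256.
Difference = |0.63258 − 1.01256| = 0.37998, i.e. 0.380 to 3 decimal places.

0.380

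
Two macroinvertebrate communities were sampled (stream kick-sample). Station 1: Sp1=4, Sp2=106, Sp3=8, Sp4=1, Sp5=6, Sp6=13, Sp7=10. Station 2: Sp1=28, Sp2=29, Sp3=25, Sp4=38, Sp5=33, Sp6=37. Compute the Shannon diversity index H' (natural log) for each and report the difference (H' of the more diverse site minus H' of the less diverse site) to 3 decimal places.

Station 1: N=148, proportions 0.027027, 0.716216, 0.054054, 0.006757, 0.040541, 0.087838, 0.067568, giving H' = 1.053793 (working shown to 6 dp, full precision carried).
Station 2: N=190, proportions 0.147368, 0.152632, 0.131579, 0.2, 0.173684, 0.194737, giving H' = 1.780486.
Difference = |1.053793 − 1.780486| = 0.726693, i.e. 0.727 to 3 decimal places.

0.727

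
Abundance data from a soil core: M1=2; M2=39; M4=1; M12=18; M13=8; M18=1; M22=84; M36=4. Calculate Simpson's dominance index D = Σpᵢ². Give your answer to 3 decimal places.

Total N = 2+39+1+18+8+1+84+4 = 157, so the proportions are 0.01274, 0.24841, 0.00637, 0.11465, 0.05096, 0.00637, 0.53503, 0.02548 (working shown to 5 dp, full precision carried).
D = 0.01274² + 0.24841² + 0.00637² + 0.11465² + 0.05096² + 0.00637² + 0.53503² + 0.02548² = 0.00016 + 0.06171 + 0.00004 + 0.01314 + 0.00260 + 0.00004 + 0.28626 + 0.00065 = 0.36460.
To 3 decimal places, D = 0.365.

0.365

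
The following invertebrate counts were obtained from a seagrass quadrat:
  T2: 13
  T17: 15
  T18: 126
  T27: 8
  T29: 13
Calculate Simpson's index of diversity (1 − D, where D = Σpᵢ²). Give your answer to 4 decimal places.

0.4611

Total N = 13+15+126+8+13 = 175, so the proportions are 0.074286, 0.085714, 0.72, 0.045714, 0.074286 (working shown to 6 dp, full precision carried).
D = 0.074286² + 0.085714² + 0.72² + 0.045714² + 0.074286² = 0.005518 + 0.007347 + 0.518400 + 0.002090 + 0.005518 = 0.538873.
So 1 − D = 0.461127, i.e. 0.4611 to 4 decimal places.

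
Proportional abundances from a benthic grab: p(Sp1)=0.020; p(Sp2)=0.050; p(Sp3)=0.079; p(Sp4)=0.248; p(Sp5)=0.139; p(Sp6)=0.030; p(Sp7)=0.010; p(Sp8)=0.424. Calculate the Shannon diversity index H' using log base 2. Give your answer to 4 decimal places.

2.2559

Each pᵢ log₂ pᵢ term (working shown to 6 dp, full precision carried): 0.02×(-5.643856)=-0.112877, 0.05×(-4.321928)=-0.216096, 0.079×(-3.662004)=-0.289298, 0.248×(-2.011588)=-0.498874, 0.139×(-2.846843)=-0.395711, 0.03×(-5.058894)=-0.151767, 0.01×(-6.643856)=-0.066439, 0.424×(-1.237864)=-0.524854.
Sum = -2.255916, so H' = 2.2559.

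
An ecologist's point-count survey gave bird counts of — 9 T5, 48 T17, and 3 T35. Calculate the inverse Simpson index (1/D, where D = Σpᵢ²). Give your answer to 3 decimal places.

1.504

Total N = 9+48+3 = 60, so the proportions are 0.15, 0.8, 0.05 (working shown to 6 dp, full precision carried).
D = 0.15² + 0.8² + 0.05² = 0.022500 + 0.640000 + 0.002500 = 0.665000.
So 1/D = 1.50376, i.e. 1.504 to 3 decimal places.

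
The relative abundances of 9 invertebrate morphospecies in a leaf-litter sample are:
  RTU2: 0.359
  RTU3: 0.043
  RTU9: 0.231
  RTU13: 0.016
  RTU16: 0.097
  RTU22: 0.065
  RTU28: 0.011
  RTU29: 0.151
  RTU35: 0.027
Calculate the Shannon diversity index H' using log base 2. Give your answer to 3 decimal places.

Each pᵢ log₂ pᵢ term (working shown to 5 dp, full precision carried): 0.359×(-1.47794)=-0.53058, 0.043×(-4.53952)=-0.19520, 0.231×(-2.11404)=-0.48834, 0.016×(-5.96578)=-0.09545, 0.097×(-3.36587)=-0.32649, 0.065×(-3.94342)=-0.25632, 0.011×(-6.50635)=-0.07157, 0.151×(-2.72738)=-0.41183, 0.027×(-5.21090)=-0.14069.
Sum = -2.51649, so H' = 2.516.

2.516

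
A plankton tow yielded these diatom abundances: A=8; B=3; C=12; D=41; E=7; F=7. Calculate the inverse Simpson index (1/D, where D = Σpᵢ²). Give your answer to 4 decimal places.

3.0481

Total N = 8+3+12+41+7+7 = 78, so the proportions are 0.1025641, 0.0384615, 0.1538462, 0.525641, 0.0897436, 0.0897436 (working shown to 7 dp, full precision carried).
D = 0.1025641² + 0.0384615² + 0.1538462² + 0.525641² + 0.0897436² + 0.0897436² = 0.0105194 + 0.0014793 + 0.0236686 + 0.2762985 + 0.0080539 + 0.0080539 = 0.3280736.
So 1/D = 3.048096, i.e. 3.0481 to 4 decimal places.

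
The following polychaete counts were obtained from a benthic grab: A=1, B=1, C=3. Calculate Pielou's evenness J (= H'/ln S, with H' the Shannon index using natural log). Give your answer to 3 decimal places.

Total N = 1+1+3 = 5, so the proportions are 0.2, 0.2, 0.6 (working shown to 5 dp, full precision carried).
H' = −Σ pᵢ ln pᵢ = −((-0.32189) + (-0.32189) + (-0.30650)) = 0.95027.
With S = 3 species, ln S = 1.09861, so J = 0.95027/1.09861 = 0.86497, i.e. 0.865 to 3 decimal places.

0.865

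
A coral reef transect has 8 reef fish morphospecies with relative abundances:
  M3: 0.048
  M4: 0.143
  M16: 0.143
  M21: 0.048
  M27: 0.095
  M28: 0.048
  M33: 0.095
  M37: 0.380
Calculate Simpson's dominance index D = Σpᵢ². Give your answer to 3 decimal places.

D = 0.048² + 0.143² + 0.143² + 0.048² + 0.095² + 0.048² + 0.095² + 0.38² = 0.00230 + 0.02045 + 0.02045 + 0.00230 + 0.00903 + 0.00230 + 0.00903 + 0.14440 = 0.21026 (working shown to 5 dp, full precision carried).
To 3 decimal places, D = 0.210.

0.210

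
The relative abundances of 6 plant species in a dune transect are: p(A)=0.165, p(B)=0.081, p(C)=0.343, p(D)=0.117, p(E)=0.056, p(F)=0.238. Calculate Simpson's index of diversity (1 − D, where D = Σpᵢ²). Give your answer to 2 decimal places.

0.78

D = 0.165² + 0.081² + 0.343² + 0.117² + 0.056² + 0.238² = 0.0272 + 0.0066 + 0.1176 + 0.0137 + 0.0031 + 0.0566 = 0.2249 (working shown to 4 dp, full precision carried).
So 1 − D = 0.7751, i.e. 0.78 to 2 decimal places.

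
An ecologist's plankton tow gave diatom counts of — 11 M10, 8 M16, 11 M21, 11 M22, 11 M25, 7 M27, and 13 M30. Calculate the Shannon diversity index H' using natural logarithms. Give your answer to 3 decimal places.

1.928

Total N = 11+8+11+11+11+7+13 = 72, so the proportions are 0.15278, 0.11111, 0.15278, 0.15278, 0.15278, 0.09722, 0.18056 (working shown to 5 dp, full precision carried).
Each pᵢ ln pᵢ term: 0.15278×(-1.87877)=-0.28703, 0.11111×(-2.19722)=-0.24414, 0.15278×(-1.87877)=-0.28703, 0.15278×(-1.87877)=-0.28703, 0.15278×(-1.87877)=-0.28703, 0.09722×(-2.33076)=-0.22660, 0.18056×(-1.71172)=-0.30906.
Sum = -1.92794, so H' = 1.928.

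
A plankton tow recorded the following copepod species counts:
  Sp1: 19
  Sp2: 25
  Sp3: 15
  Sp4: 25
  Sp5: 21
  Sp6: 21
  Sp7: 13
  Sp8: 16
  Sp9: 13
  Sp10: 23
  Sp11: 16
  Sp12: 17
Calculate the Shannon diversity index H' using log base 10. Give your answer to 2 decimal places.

1.07

Total N = 19+25+15+25+21+21+13+16+13+23+16+17 = 224, so the proportions are 0.0848, 0.1116, 0.067, 0.1116, 0.0938, 0.0938, 0.058, 0.0714, 0.058, 0.1027, 0.0714, 0.0759 (working shown to 4 dp, full precision carried).
Each pᵢ log₁₀ pᵢ term: 0.0848×(-1.0715)=-0.0909, 0.1116×(-0.9523)=-0.1063, 0.067×(-1.1742)=-0.0786, 0.1116×(-0.9523)=-0.1063, 0.0938×(-1.0280)=-0.0964, 0.0938×(-1.0280)=-0.0964, 0.058×(-1.2363)=-0.0717, 0.0714×(-1.1461)=-0.0819, 0.058×(-1.2363)=-0.0717, 0.1027×(-0.9885)=-0.1015, 0.0714×(-1.1461)=-0.0819, 0.0759×(-1.1198)=-0.0850.
Sum = -1.0686, so H' = 1.07.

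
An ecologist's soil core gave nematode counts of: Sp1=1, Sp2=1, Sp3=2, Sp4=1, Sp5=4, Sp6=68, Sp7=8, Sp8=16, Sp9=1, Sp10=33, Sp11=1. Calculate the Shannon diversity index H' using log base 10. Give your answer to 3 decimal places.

0.632

Total N = 1+1+2+1+4+68+8+16+1+33+1 = 136, so the proportions are 0.00735, 0.00735, 0.01471, 0.00735, 0.02941, 0.5, 0.05882, 0.11765, 0.00735, 0.24265, 0.00735 (working shown to 5 dp, full precision carried).
Each pᵢ log₁₀ pᵢ term: 0.00735×(-2.13354)=-0.01569, 0.00735×(-2.13354)=-0.01569, 0.01471×(-1.83251)=-0.02695, 0.00735×(-2.13354)=-0.01569, 0.02941×(-1.53148)=-0.04504, 0.5×(-0.30103)=-0.15051, 0.05882×(-1.23045)=-0.07238, 0.11765×(-0.92942)=-0.10934, 0.00735×(-2.13354)=-0.01569, 0.24265×(-0.61502)=-0.14923, 0.00735×(-2.13354)=-0.01569.
Sum = -0.63190, so H' = 0.632.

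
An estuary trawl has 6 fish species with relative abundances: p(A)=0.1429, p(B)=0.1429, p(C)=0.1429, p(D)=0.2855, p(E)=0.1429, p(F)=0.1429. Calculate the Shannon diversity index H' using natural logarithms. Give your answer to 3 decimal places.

Each pᵢ ln pᵢ term (working shown to 5 dp, full precision carried): 0.1429×(-1.94561)=-0.27803, 0.1429×(-1.94561)=-0.27803, 0.1429×(-1.94561)=-0.27803, 0.2855×(-1.25351)=-0.35788, 0.1429×(-1.94561)=-0.27803, 0.1429×(-1.94561)=-0.27803.
Sum = -1.74802, so H' = 1.748.

1.748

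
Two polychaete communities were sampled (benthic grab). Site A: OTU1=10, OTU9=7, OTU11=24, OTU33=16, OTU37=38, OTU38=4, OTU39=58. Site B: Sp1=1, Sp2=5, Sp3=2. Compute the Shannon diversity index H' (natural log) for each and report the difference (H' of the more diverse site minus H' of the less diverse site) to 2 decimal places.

0.74

Site A: N=157, proportions 0.0637, 0.0446, 0.1529, 0.1019, 0.242, 0.0255, 0.3694, giving H' = 1.6387 (working shown to 4 dp, full precision carried).
Site B: N=8, proportions 0.125, 0.625, 0.25, giving H' = 0.9003.
Difference = |1.6387 − 0.9003| = 0.7384, i.e. 0.74 to 2 decimal places.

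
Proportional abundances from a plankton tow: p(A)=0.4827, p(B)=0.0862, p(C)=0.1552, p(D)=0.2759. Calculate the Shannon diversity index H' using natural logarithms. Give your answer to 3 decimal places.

1.207

Each pᵢ ln pᵢ term (working shown to 5 dp, full precision carried): 0.4827×(-0.72836)=-0.35158, 0.0862×(-2.45109)=-0.21128, 0.1552×(-1.86304)=-0.28914, 0.2759×(-1.28772)=-0.35528.
Sum = -1.20729, so H' = 1.207.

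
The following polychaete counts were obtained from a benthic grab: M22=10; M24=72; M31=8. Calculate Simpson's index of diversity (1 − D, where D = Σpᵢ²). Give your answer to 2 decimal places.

0.34

Total N = 10+72+8 = 90, so the proportions are 0.1111, 0.8, 0.0889 (working shown to 4 dp, full precision carried).
D = 0.1111² + 0.8² + 0.0889² = 0.0123 + 0.6400 + 0.0079 = 0.6602.
So 1 − D = 0.3398, i.e. 0.34 to 2 decimal places.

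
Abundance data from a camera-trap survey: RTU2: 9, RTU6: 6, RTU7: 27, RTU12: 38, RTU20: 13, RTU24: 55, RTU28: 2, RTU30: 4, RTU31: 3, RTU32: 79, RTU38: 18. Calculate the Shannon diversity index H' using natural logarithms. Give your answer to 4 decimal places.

1.9195

Total N = 9+6+27+38+13+55+2+4+3+79+18 = 254, so the proportions are 0.035433, 0.023622, 0.106299, 0.149606, 0.051181, 0.216535, 0.007874, 0.015748, 0.011811, 0.311024, 0.070866 (working shown to 6 dp, full precision carried).
Each pᵢ ln pᵢ term: 0.035433×(-3.340110)=-0.118350, 0.023622×(-3.745575)=-0.088478, 0.106299×(-2.241497)=-0.238269, 0.149606×(-1.899748)=-0.284214, 0.051181×(-2.972385)=-0.152130, 0.216535×(-1.530001)=-0.331299, 0.007874×(-4.844187)=-0.038143, 0.015748×(-4.151040)=-0.065371, 0.011811×(-4.438722)=-0.052426, 0.311024×(-1.167886)=-0.363240, 0.070866×(-2.646963)=-0.187580.
Sum = -1.919502, so H' = 1.9195.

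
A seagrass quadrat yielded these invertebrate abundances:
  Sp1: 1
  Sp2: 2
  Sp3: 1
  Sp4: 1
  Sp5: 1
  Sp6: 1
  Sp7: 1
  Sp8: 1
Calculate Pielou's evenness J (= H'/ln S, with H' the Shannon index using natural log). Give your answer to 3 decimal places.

0.983

Total N = 1+2+1+1+1+1+1+1 = 9, so the proportions are 0.11111, 0.22222, 0.11111, 0.11111, 0.11111, 0.11111, 0.11111, 0.11111 (working shown to 5 dp, full precision carried).
H' = −Σ pᵢ ln pᵢ = −((-0.24414) + (-0.33424) + (-0.24414) + (-0.24414) + (-0.24414) + (-0.24414) + (-0.24414) + (-0.24414)) = 2.04319.
With S = 8 species, ln S = 2.07944, so J = 2.04319/2.07944 = 0.98257, i.e. 0.983 to 3 decimal places.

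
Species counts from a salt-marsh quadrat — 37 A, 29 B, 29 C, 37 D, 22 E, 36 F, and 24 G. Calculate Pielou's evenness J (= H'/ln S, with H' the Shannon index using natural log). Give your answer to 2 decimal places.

Total N = 37+29+29+37+22+36+24 = 214, so the proportions are 0.1729, 0.1355, 0.1355, 0.1729, 0.1028, 0.1682, 0.1121 (working shown to 4 dp, full precision carried).
H' = −Σ pᵢ ln pᵢ = −((-0.3034) + (-0.2708) + (-0.2708) + (-0.3034) + (-0.2339) + (-0.2999) + (-0.2454)) = 1.9277.
With S = 7 species, ln S = 1.9459, so J = 1.9277/1.9459 = 0.9906, i.e. 0.99 to 2 decimal places.

0.99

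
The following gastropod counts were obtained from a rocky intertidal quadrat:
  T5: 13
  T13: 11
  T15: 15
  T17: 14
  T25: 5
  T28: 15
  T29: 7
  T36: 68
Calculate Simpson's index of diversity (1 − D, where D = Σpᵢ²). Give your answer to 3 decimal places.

Total N = 13+11+15+14+5+15+7+68 = 148, so the proportions are 0.08784, 0.07432, 0.10135, 0.09459, 0.03378, 0.10135, 0.0473, 0.45946 (working shown to 5 dp, full precision carried).
D = 0.08784² + 0.07432² + 0.10135² + 0.09459² + 0.03378² + 0.10135² + 0.0473² + 0.45946² = 0.00772 + 0.00552 + 0.01027 + 0.00895 + 0.00114 + 0.01027 + 0.00224 + 0.21110 = 0.25721.
So 1 − D = 0.74279, i.e. 0.743 to 3 decimal places.

0.743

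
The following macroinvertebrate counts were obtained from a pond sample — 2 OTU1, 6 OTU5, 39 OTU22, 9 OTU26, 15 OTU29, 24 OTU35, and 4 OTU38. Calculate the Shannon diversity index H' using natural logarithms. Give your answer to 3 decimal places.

1.593

Total N = 2+6+39+9+15+24+4 = 99, so the proportions are 0.0202, 0.06061, 0.39394, 0.09091, 0.15152, 0.24242, 0.0404 (working shown to 5 dp, full precision carried).
Each pᵢ ln pᵢ term: 0.0202×(-3.90197)=-0.07883, 0.06061×(-2.80336)=-0.16990, 0.39394×(-0.93156)=-0.36698, 0.09091×(-2.39790)=-0.21799, 0.15152×(-1.88707)=-0.28592, 0.24242×(-1.41707)=-0.34353, 0.0404×(-3.20883)=-0.12965.
Sum = -1.59280, so H' = 1.593.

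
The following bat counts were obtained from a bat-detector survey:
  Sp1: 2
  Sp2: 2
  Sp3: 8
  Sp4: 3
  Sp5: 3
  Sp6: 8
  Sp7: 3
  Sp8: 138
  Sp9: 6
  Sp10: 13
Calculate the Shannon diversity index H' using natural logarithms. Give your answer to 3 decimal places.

1.086

Total N = 2+2+8+3+3+8+3+138+6+13 = 186, so the proportions are 0.01075, 0.01075, 0.04301, 0.01613, 0.01613, 0.04301, 0.01613, 0.74194, 0.03226, 0.06989 (working shown to 5 dp, full precision carried).
Each pᵢ ln pᵢ term: 0.01075×(-4.53260)=-0.04874, 0.01075×(-4.53260)=-0.04874, 0.04301×(-3.14631)=-0.13532, 0.01613×(-4.12713)=-0.06657, 0.01613×(-4.12713)=-0.06657, 0.04301×(-3.14631)=-0.13532, 0.01613×(-4.12713)=-0.06657, 0.74194×(-0.29849)=-0.22146, 0.03226×(-3.43399)=-0.11077, 0.06989×(-2.66080)=-0.18597.
Sum = -1.08603, so H' = 1.086.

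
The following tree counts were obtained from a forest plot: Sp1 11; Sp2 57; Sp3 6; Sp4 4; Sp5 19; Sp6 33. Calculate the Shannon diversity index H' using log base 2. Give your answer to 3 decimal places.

Total N = 11+57+6+4+19+33 = 130, so the proportions are 0.08462, 0.43846, 0.04615, 0.03077, 0.14615, 0.25385 (working shown to 5 dp, full precision carried).
Each pᵢ log₂ pᵢ term: 0.08462×(-3.56294)=-0.30148, 0.43846×(-1.18948)=-0.52154, 0.04615×(-4.43741)=-0.20480, 0.03077×(-5.02237)=-0.15453, 0.14615×(-2.77444)=-0.40550, 0.25385×(-1.97797)=-0.50210.
Sum = -2.08995, so H' = 2.090.

2.090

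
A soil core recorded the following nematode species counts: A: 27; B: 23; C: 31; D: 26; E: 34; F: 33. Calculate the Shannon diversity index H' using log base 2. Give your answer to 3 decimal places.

2.571

Total N = 27+23+31+26+34+33 = 174, so the proportions are 0.15517, 0.13218, 0.17816, 0.14943, 0.1954, 0.18966 (working shown to 5 dp, full precision carried).
Each pᵢ log₂ pᵢ term: 0.15517×(-2.68806)=-0.41711, 0.13218×(-2.91938)=-0.38590, 0.17816×(-2.48875)=-0.44340, 0.14943×(-2.74250)=-0.40980, 0.1954×(-2.35548)=-0.46027, 0.18966×(-2.39855)=-0.45490.
Sum = -2.57137, so H' = 2.571.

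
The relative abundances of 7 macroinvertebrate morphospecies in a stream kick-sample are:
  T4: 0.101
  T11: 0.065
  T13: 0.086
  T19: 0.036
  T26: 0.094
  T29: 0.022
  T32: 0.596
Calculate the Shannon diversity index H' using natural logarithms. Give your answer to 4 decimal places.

1.3546

Each pᵢ ln pᵢ term (working shown to 6 dp, full precision carried): 0.101×(-2.292635)=-0.231556, 0.065×(-2.733368)=-0.177669, 0.086×(-2.453408)=-0.210993, 0.036×(-3.324236)=-0.119673, 0.094×(-2.364460)=-0.222259, 0.022×(-3.816713)=-0.083968, 0.596×(-0.517515)=-0.308439.
Sum = -1.354556, so H' = 1.3546.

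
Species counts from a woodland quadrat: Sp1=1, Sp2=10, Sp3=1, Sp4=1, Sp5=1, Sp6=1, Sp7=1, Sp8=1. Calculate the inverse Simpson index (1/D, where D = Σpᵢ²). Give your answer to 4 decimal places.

2.7009

Total N = 1+10+1+1+1+1+1+1 = 17, so the proportions are 0.0588235, 0.5882353, 0.0588235, 0.0588235, 0.0588235, 0.0588235, 0.0588235, 0.0588235 (working shown to 7 dp, full precision carried).
D = 0.0588235² + 0.5882353² + 0.0588235² + 0.0588235² + 0.0588235² + 0.0588235² + 0.0588235² + 0.0588235² = 0.0034602 + 0.3460208 + 0.0034602 + 0.0034602 + 0.0034602 + 0.0034602 + 0.0034602 + 0.0034602 = 0.3702422.
So 1/D = 2.700935, i.e. 2.7009 to 4 decimal places.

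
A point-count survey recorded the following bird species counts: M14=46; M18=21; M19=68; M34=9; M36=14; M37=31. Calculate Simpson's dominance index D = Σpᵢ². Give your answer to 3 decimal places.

0.236

Total N = 46+21+68+9+14+31 = 189, so the proportions are 0.24339, 0.11111, 0.35979, 0.04762, 0.07407, 0.16402 (working shown to 5 dp, full precision carried).
D = 0.24339² + 0.11111² + 0.35979² + 0.04762² + 0.07407² + 0.16402² = 0.05924 + 0.01235 + 0.12945 + 0.00227 + 0.00549 + 0.02690 = 0.23569.
To 3 decimal places, D = 0.236.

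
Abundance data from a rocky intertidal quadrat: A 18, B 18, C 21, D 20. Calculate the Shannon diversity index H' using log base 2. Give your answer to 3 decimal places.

Total N = 18+18+21+20 = 77, so the proportions are 0.23377, 0.23377, 0.27273, 0.25974 (working shown to 5 dp, full precision carried).
Each pᵢ log₂ pᵢ term: 0.23377×(-2.09686)=-0.49018, 0.23377×(-2.09686)=-0.49018, 0.27273×(-1.87447)=-0.51122, 0.25974×(-1.94486)=-0.50516.
Sum = -1.99673, so H' = 1.997.

1.997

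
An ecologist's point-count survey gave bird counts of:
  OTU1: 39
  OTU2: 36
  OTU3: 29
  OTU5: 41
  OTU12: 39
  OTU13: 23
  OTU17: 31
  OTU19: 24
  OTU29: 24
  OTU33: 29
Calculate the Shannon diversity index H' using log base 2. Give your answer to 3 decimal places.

3.291

Total N = 39+36+29+41+39+23+31+24+24+29 = 315, so the proportions are 0.12381, 0.11429, 0.09206, 0.13016, 0.12381, 0.07302, 0.09841, 0.07619, 0.07619, 0.09206 (working shown to 5 dp, full precision carried).
Each pᵢ log₂ pᵢ term: 0.12381×(-3.01381)=-0.37314, 0.11429×(-3.12928)=-0.35763, 0.09206×(-3.44123)=-0.31681, 0.13016×(-2.94166)=-0.38288, 0.12381×(-3.01381)=-0.37314, 0.07302×(-3.77565)=-0.27568, 0.09841×(-3.34501)=-0.32919, 0.07619×(-3.71425)=-0.28299, 0.07619×(-3.71425)=-0.28299, 0.09206×(-3.44123)=-0.31681.
Sum = -3.29127, so H' = 3.291.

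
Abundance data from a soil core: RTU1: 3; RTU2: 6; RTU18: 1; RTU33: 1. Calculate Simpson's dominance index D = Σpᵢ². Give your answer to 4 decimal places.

0.3884

Total N = 3+6+1+1 = 11, so the proportions are 0.272727, 0.545455, 0.090909, 0.090909 (working shown to 6 dp, full precision carried).
D = 0.272727² + 0.545455² + 0.090909² + 0.090909² = 0.074380 + 0.297521 + 0.008264 + 0.008264 = 0.388430.
To 4 decimal places, D = 0.3884.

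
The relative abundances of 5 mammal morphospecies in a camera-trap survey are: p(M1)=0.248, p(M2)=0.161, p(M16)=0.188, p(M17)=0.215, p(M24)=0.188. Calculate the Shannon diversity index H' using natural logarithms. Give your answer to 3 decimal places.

1.599

Each pᵢ ln pᵢ term (working shown to 5 dp, full precision carried): 0.248×(-1.39433)=-0.34579, 0.161×(-1.82635)=-0.29404, 0.188×(-1.67131)=-0.31421, 0.215×(-1.53712)=-0.33048, 0.188×(-1.67131)=-0.31421.
Sum = -1.59873, so H' = 1.599.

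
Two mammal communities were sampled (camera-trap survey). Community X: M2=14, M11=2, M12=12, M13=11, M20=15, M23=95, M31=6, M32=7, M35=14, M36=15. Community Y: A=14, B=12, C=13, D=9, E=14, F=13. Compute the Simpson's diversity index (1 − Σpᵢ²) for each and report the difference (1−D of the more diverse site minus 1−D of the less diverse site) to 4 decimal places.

Community X: N=191, proportions 0.073298, 0.010471, 0.062827, 0.057592, 0.078534, 0.497382, 0.031414, 0.036649, 0.073298, 0.078534, giving 1−D = 0.719827 (working shown to 6 dp, full precision carried).
Community Y: N=75, proportions 0.186667, 0.16, 0.173333, 0.12, 0.186667, 0.173333, giving 1−D = 0.830222.
Difference = |0.719827 − 0.830222| = 0.110395, i.e. 0.1104 to 4 decimal places.

0.1104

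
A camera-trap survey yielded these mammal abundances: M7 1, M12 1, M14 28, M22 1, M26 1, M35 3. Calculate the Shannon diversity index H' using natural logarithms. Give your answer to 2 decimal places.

0.80

Total N = 1+1+28+1+1+3 = 35, so the proportions are 0.0286, 0.0286, 0.8, 0.0286, 0.0286, 0.0857 (working shown to 4 dp, full precision carried).
Each pᵢ ln pᵢ term: 0.0286×(-3.5553)=-0.1016, 0.0286×(-3.5553)=-0.1016, 0.8×(-0.2231)=-0.1785, 0.0286×(-3.5553)=-0.1016, 0.0286×(-3.5553)=-0.1016, 0.0857×(-2.4567)=-0.2106.
Sum = -0.7954, so H' = 0.80.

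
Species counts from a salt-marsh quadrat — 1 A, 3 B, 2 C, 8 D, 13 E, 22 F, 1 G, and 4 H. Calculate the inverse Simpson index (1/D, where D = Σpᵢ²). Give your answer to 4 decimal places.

Total N = 1+3+2+8+13+22+1+4 = 54, so the proportions are 0.01851852, 0.05555556, 0.03703704, 0.14814815, 0.24074074, 0.40740741, 0.01851852, 0.07407407 (working shown to 8 dp, full precision carried).
D = 0.01851852² + 0.05555556² + 0.03703704² + 0.14814815² + 0.24074074² + 0.40740741² + 0.01851852² + 0.07407407² = 0.00034294 + 0.00308642 + 0.00137174 + 0.02194787 + 0.05795610 + 0.16598080 + 0.00034294 + 0.00548697 = 0.25651578.
So 1/D = 3.898396, i.e. 3.8984 to 4 decimal places.

3.8984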